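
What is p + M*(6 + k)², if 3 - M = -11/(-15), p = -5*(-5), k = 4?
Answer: 755/3 ≈ 251.67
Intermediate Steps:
p = 25
M = 34/15 (M = 3 - (-11)/(-15) = 3 - (-11)*(-1)/15 = 3 - 1*11/15 = 3 - 11/15 = 34/15 ≈ 2.2667)
p + M*(6 + k)² = 25 + 34*(6 + 4)²/15 = 25 + (34/15)*10² = 25 + (34/15)*100 = 25 + 680/3 = 755/3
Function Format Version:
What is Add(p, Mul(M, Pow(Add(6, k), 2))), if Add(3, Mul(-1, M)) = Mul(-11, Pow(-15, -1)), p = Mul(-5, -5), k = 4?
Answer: Rational(755, 3) ≈ 251.67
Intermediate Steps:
p = 25
M = Rational(34, 15) (M = Add(3, Mul(-1, Mul(-11, Pow(-15, -1)))) = Add(3, Mul(-1, Mul(-11, Rational(-1, 15)))) = Add(3, Mul(-1, Rational(11, 15))) = Add(3, Rational(-11, 15)) = Rational(34, 15) ≈ 2.2667)
Add(p, Mul(M, Pow(Add(6, k), 2))) = Add(25, Mul(Rational(34, 15), Pow(Add(6, 4), 2))) = Add(25, Mul(Rational(34, 15), Pow(10, 2))) = Add(25, Mul(Rational(34, 15), 100)) = Add(25, Rational(680, 3)) = Rational(755, 3)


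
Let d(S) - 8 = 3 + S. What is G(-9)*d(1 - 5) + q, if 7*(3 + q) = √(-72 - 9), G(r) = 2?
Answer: 11 + 9*I/7 ≈ 11.0 + 1.2857*I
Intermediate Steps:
q = -3 + 9*I/7 (q = -3 + √(-72 - 9)/7 = -3 + √(-81)/7 = -3 + (9*I)/7 = -3 + 9*I/7 ≈ -3.0 + 1.2857*I)
d(S) = 11 + S (d(S) = 8 + (3 + S) = 11 + S)
G(-9)*d(1 - 5) + q = 2*(11 + (1 - 5)) + (-3 + 9*I/7) = 2*(11 - 4) + (-3 + 9*I/7) = 2*7 + (-3 + 9*I/7) = 14 + (-3 + 9*I/7) = 11 + 9*I/7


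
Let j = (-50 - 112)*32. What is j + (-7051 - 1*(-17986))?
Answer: 5751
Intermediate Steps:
j = -5184 (j = -162*32 = -5184)
j + (-7051 - 1*(-17986)) = -5184 + (-7051 - 1*(-17986)) = -5184 + (-7051 + 17986) = -5184 + 10935 = 5751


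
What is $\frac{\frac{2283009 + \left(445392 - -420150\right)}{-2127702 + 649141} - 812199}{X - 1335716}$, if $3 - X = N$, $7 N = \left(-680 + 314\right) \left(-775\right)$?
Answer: $\frac{1200888914190}{2034846552943} \approx 0.59016$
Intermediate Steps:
$N = \frac{283650}{7}$ ($N = \frac{\left(-680 + 314\right) \left(-775\right)}{7} = \frac{\left(-366\right) \left(-775\right)}{7} = \frac{1}{7} \cdot 283650 = \frac{283650}{7} \approx 40521.0$)
$X = - \frac{283629}{7}$ ($X = 3 - \frac{283650}{7} = - \frac{283629}{7} \approx -40518.0$)
$\frac{\frac{2283009 + \left(445392 - -420150\right)}{-2127702 + 649141} - 812199}{X - 1335716} = \frac{\frac{2283009 + \left(445392 - -420150\right)}{-2127702 + 649141} - 812199}{- \frac{283629}{7} - 1335716} = \frac{\frac{2283009 + \left(445392 + 420150\right)}{-1478561} - 812199}{- \frac{9633641}{7}} = \left(\left(2283009 + 865542\right) \left(- \frac{1}{1478561}\right) - 812199\right) \left(- \frac{7}{9633641}\right) = \left(3148551 \left(- \frac{1}{1478561}\right) - 812199\right) \left(- \frac{7}{9633641}\right) = \left(- \frac{449793}{211223} - 812199\right) \left(- \frac{7}{9633641}\right) = \left(- \frac{171555559170}{211223}\right) \left(- \frac{7}{9633641}\right) = \frac{1200888914190}{2034846552943}$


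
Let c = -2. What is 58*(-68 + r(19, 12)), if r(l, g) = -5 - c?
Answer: -4118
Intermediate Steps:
r(l, g) = -3 (r(l, g) = -5 - 1*(-2) = -5 + 2 = -3)
58*(-68 + r(19, 12)) = 58*(-68 - 3) = 58*(-71) = -4118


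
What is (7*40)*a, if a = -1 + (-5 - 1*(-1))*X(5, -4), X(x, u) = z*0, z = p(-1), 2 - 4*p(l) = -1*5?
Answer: -280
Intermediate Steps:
p(l) = 7/4 (p(l) = ½ - (-1)*5/4 = ½ - ¼*(-5) = ½ + 5/4 = 7/4)
z = 7/4 ≈ 1.7500
X(x, u) = 0 (X(x, u) = (7/4)*0 = 0)
a = -1 (a = -1 + (-5 - 1*(-1))*0 = -1 + (-5 + 1)*0 = -1 - 4*0 = -1 + 0 = -1)
(7*40)*a = (7*40)*(-1) = 280*(-1) = -280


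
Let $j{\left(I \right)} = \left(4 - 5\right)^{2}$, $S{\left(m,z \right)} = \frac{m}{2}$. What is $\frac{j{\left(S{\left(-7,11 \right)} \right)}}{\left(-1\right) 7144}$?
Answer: $- \frac{1}{7144} \approx -0.00013998$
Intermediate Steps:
$S{\left(m,z \right)} = \frac{m}{2}$ ($S{\left(m,z \right)} = m \frac{1}{2} = \frac{m}{2}$)
$j{\left(I \right)} = 1$ ($j{\left(I \right)} = \left(-1\right)^{2} = 1$)
$\frac{j{\left(S{\left(-7,11 \right)} \right)}}{\left(-1\right) 7144} = 1 \frac{1}{\left(-1\right) 7144} = 1 \frac{1}{-7144} = 1 \left(- \frac{1}{7144}\right) = - \frac{1}{7144}$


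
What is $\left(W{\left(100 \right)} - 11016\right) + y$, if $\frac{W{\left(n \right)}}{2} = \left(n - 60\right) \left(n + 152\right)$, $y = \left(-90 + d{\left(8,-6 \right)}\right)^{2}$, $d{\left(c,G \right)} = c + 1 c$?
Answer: $14620$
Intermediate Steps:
$d{\left(c,G \right)} = 2 c$ ($d{\left(c,G \right)} = c + c = 2 c$)
$y = 5476$ ($y = \left(-90 + 2 \cdot 8\right)^{2} = \left(-90 + 16\right)^{2} = \left(-74\right)^{2} = 5476$)
$W{\left(n \right)} = 2 \left(-60 + n\right) \left(152 + n\right)$ ($W{\left(n \right)} = 2 \left(n - 60\right) \left(n + 152\right) = 2 \left(-60 + n\right) \left(152 + n\right)$)
$\left(W{\left(100 \right)} - 11016\right) + y = \left(\left(-18240 + 2 \cdot 100^{2} + 184 \cdot 100\right) - 11016\right) + 5476 = \left(\left(-18240 + 2 \cdot 10000 + 18400\right) - 11016\right) + 5476 = \left(\left(-18240 + 20000 + 18400\right) - 11016\right) + 5476 = \left(20160 - 11016\right) + 5476 = 9144 + 5476 = 14620$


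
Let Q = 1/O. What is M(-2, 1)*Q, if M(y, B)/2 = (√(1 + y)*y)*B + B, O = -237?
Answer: -2/237 + 4*I/237 ≈ -0.0084388 + 0.016878*I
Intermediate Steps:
M(y, B) = 2*B + 2*B*y*√(1 + y) (M(y, B) = 2*((√(1 + y)*y)*B + B) = 2*((y*√(1 + y))*B + B) = 2*(B*y*√(1 + y) + B) = 2*(B + B*y*√(1 + y)) = 2*B + 2*B*y*√(1 + y))
Q = -1/237 (Q = 1/(-237) = -1/237 ≈ -0.0042194)
M(-2, 1)*Q = (2*1*(1 - 2*√(1 - 2)))*(-1/237) = (2*1*(1 - 2*I))*(-1/237) = (2 - 4*I)*(-1/237) = -2/237 + 4*I/237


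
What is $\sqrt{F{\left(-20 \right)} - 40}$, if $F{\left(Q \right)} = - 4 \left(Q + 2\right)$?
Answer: $4 \sqrt{2} \approx 5.6569$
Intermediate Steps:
$F{\left(Q \right)} = -8 - 4 Q$ ($F{\left(Q \right)} = - 4 \left(2 + Q\right) = -8 - 4 Q$)
$\sqrt{F{\left(-20 \right)} - 40} = \sqrt{\left(-8 - -80\right) - 40} = \sqrt{\left(-8 + 80\right) - 40} = \sqrt{72 - 40} = \sqrt{32} = 4 \sqrt{2}$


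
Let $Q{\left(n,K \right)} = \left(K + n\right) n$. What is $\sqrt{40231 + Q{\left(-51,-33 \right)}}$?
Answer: $\sqrt{44515} \approx 210.99$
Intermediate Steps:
$Q{\left(n,K \right)} = n \left(K + n\right)$
$\sqrt{40231 + Q{\left(-51,-33 \right)}} = \sqrt{40231 - 51 \left(-33 - 51\right)} = \sqrt{40231 - -4284} = \sqrt{40231 + 4284} = \sqrt{44515}$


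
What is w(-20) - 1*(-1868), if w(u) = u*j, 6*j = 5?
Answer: 5554/3 ≈ 1851.3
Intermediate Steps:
j = 5/6 (j = (1/6)*5 = 5/6 ≈ 0.83333)
w(u) = 5*u/6 (w(u) = u*(5/6) = 5*u/6)
w(-20) - 1*(-1868) = (5/6)*(-20) - 1*(-1868) = -50/3 + 1868 = 5554/3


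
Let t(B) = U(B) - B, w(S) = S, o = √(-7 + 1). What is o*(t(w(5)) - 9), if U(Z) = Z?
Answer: -9*I*√6 ≈ -22.045*I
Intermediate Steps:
o = I*√6 (o = √(-6) = I*√6 ≈ 2.4495*I)
t(B) = 0 (t(B) = B - B = 0)
o*(t(w(5)) - 9) = (I*√6)*(0 - 9) = (I*√6)*(-9) = -9*I*√6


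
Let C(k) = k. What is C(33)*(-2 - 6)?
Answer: -264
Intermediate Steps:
C(33)*(-2 - 6) = 33*(-2 - 6) = 33*(-8) = -264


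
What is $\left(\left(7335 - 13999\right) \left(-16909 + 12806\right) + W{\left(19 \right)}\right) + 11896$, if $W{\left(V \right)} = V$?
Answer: $27354307$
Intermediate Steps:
$\left(\left(7335 - 13999\right) \left(-16909 + 12806\right) + W{\left(19 \right)}\right) + 11896 = \left(\left(7335 - 13999\right) \left(-16909 + 12806\right) + 19\right) + 11896 = \left(\left(-6664\right) \left(-4103\right) + 19\right) + 11896 = \left(27342392 + 19\right) + 11896 = 27342411 + 11896 = 27354307$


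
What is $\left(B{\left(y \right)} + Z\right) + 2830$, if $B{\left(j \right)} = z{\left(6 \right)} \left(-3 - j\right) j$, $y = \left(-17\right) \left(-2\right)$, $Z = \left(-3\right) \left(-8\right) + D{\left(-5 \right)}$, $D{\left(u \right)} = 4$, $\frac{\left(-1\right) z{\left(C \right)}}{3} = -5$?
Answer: $-16012$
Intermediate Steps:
$z{\left(C \right)} = 15$ ($z{\left(C \right)} = \left(-3\right) \left(-5\right) = 15$)
$Z = 28$ ($Z = \left(-3\right) \left(-8\right) + 4 = 24 + 4 = 28$)
$y = 34$
$B{\left(j \right)} = j \left(-45 - 15 j\right)$ ($B{\left(j \right)} = 15 \left(-3 - j\right) j = \left(-45 - 15 j\right) j = j \left(-45 - 15 j\right)$)
$\left(B{\left(y \right)} + Z\right) + 2830 = \left(\left(-15\right) 34 \left(3 + 34\right) + 28\right) + 2830 = \left(\left(-15\right) 34 \cdot 37 + 28\right) + 2830 = \left(-18870 + 28\right) + 2830 = -18842 + 2830 = -16012$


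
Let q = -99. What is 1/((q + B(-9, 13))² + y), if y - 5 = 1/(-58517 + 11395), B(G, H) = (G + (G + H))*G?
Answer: 47122/137643361 ≈ 0.00034235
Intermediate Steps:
B(G, H) = G*(H + 2*G) (B(G, H) = (H + 2*G)*G = G*(H + 2*G))
y = 235609/47122 (y = 5 + 1/(-58517 + 11395) = 5 + 1/(-47122) = 5 - 1/47122 = 235609/47122 ≈ 5.0000)
1/((q + B(-9, 13))² + y) = 1/((-99 - 9*(13 + 2*(-9)))² + 235609/47122) = 1/((-99 - 9*(13 - 18))² + 235609/47122) = 1/((-99 - 9*(-5))² + 235609/47122) = 1/((-99 + 45)² + 235609/47122) = 1/((-54)² + 235609/47122) = 1/(2916 + 235609/47122) = 1/(137643361/47122) = 47122/137643361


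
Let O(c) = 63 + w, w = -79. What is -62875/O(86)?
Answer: 62875/16 ≈ 3929.7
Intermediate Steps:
O(c) = -16 (O(c) = 63 - 79 = -16)
-62875/O(86) = -62875/(-16) = -62875*(-1/16) = 62875/16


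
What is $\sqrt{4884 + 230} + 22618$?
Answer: $22618 + \sqrt{5114} \approx 22690.0$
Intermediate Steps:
$\sqrt{4884 + 230} + 22618 = \sqrt{5114} + 22618 = 22618 + \sqrt{5114}$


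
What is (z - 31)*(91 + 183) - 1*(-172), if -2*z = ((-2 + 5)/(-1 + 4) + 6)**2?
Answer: -15035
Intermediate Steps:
z = -49/2 (z = -((-2 + 5)/(-1 + 4) + 6)**2/2 = -(3/3 + 6)**2/2 = -(3*(1/3) + 6)**2/2 = -(1 + 6)**2/2 = -1/2*7**2 = -1/2*49 = -49/2 ≈ -24.500)
(z - 31)*(91 + 183) - 1*(-172) = (-49/2 - 31)*(91 + 183) - 1*(-172) = -111/2*274 + 172 = -15207 + 172 = -15035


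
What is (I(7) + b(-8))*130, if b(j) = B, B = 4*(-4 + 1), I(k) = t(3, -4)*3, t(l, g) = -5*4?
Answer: -9360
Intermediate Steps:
t(l, g) = -20
I(k) = -60 (I(k) = -20*3 = -60)
B = -12 (B = 4*(-3) = -12)
b(j) = -12
(I(7) + b(-8))*130 = (-60 - 12)*130 = -72*130 = -9360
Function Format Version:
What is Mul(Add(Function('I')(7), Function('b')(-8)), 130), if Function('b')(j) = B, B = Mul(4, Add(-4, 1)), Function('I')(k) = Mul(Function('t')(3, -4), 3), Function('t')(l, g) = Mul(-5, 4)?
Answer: -9360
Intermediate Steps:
Function('t')(l, g) = -20
Function('I')(k) = -60 (Function('I')(k) = Mul(-20, 3) = -60)
B = -12 (B = Mul(4, -3) = -12)
Function('b')(j) = -12
Mul(Add(Function('I')(7), Function('b')(-8)), 130) = Mul(Add(-60, -12), 130) = Mul(-72, 130) = -9360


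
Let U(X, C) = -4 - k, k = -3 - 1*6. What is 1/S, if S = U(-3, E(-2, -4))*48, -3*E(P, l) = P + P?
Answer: 1/240 ≈ 0.0041667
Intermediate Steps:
E(P, l) = -2*P/3 (E(P, l) = -(P + P)/3 = -2*P/3)
k = -9 (k = -3 - 6 = -9)
U(X, C) = 5 (U(X, C) = -4 - 1*(-9) = -4 + 9 = 5)
S = 240 (S = 5*48 = 240)
1/S = 1/240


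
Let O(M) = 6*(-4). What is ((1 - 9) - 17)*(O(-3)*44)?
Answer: 26400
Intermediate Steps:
O(M) = -24
((1 - 9) - 17)*(O(-3)*44) = ((1 - 9) - 17)*(-24*44) = (-8 - 17)*(-1056) = -25*(-1056) = 26400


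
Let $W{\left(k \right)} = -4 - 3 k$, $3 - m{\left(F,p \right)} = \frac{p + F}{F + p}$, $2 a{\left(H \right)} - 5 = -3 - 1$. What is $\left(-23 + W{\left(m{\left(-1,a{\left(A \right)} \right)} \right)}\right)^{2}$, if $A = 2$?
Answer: $1089$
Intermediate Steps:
$a{\left(H \right)} = \frac{1}{2}$ ($a{\left(H \right)} = \frac{5}{2} + \frac{-3 - 1}{2} = \frac{5}{2} + \frac{1}{2} \left(-4\right) = \frac{5}{2} - 2 = \frac{1}{2}$)
$m{\left(F,p \right)} = 2$ ($m{\left(F,p \right)} = 3 - \frac{p + F}{F + p} = 3 - \frac{F + p}{F + p} = 3 - 1 = 2$)
$\left(-23 + W{\left(m{\left(-1,a{\left(A \right)} \right)} \right)}\right)^{2} = \left(-23 - 10\right)^{2} = \left(-33\right)^{2} = 1089$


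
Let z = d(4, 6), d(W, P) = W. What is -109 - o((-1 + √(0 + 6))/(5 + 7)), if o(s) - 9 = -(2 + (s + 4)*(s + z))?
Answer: -14489/144 + 47*√6/72 ≈ -99.019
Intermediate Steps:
z = 4
o(s) = 7 - (4 + s)² (o(s) = 9 - (2 + (s + 4)*(s + 4)) = 9 - (2 + (4 + s)*(4 + s)) = 9 - (2 + (4 + s)²) = 9 + (-2 - (4 + s)²) = 7 - (4 + s)²)
-109 - o((-1 + √(0 + 6))/(5 + 7)) = -109 - (-9 - ((-1 + √(0 + 6))/(5 + 7))² - 8*(-1 + √(0 + 6))/(5 + 7)) = -109 - (-9 - ((-1 + √6)/12)² - 8*(-1 + √6)/12) = -109 - (-9 - ((-1 + √6)*(1/12))² - 8*(-1 + √6)/12) = -109 - (-9 - (-1/12 + √6/12)² - 8*(-1/12 + √6/12)) = -109 - (-9 - (-1/12 + √6/12)² + (⅔ - 2*√6/3)) = -109 - (-25/3 - (-1/12 + √6/12)² - 2*√6/3) = -109 + (25/3 + (-1/12 + √6/12)² + 2*√6/3) = -302/3 + (-1/12 + √6/12)² + 2*√6/3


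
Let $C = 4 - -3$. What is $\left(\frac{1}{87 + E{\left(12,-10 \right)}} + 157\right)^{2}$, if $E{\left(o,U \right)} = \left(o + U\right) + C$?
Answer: $\frac{227195329}{9216} \approx 24652.0$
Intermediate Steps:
$C = 7$ ($C = 4 + 3 = 7$)
$E{\left(o,U \right)} = 7 + U + o$ ($E{\left(o,U \right)} = \left(o + U\right) + 7 = \left(U + o\right) + 7 = 7 + U + o$)
$\left(\frac{1}{87 + E{\left(12,-10 \right)}} + 157\right)^{2} = \left(\frac{1}{87 + \left(7 - 10 + 12\right)} + 157\right)^{2} = \left(\frac{1}{87 + 9} + 157\right)^{2} = \left(\frac{1}{96} + 157\right)^{2} = \left(\frac{15073}{96}\right)^{2} = \frac{227195329}{9216}$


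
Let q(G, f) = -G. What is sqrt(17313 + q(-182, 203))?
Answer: sqrt(17495) ≈ 132.27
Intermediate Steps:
sqrt(17313 + q(-182, 203)) = sqrt(17313 - 1*(-182)) = sqrt(17313 + 182) = sqrt(17495)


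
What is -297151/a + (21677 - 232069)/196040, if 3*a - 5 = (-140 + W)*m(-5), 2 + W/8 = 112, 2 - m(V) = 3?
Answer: 22385360/18473 ≈ 1211.8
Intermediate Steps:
m(V) = -1 (m(V) = 2 - 1*3 = 2 - 3 = -1)
W = 880 (W = -16 + 8*112 = -16 + 896 = 880)
a = -245 (a = 5/3 + ((-140 + 880)*(-1))/3 = 5/3 + (740*(-1))/3 = 5/3 + (1/3)*(-740) = 5/3 - 740/3 = -245)
-297151/a + (21677 - 232069)/196040 = -297151/(-245) + (21677 - 232069)/196040 = -297151*(-1/245) - 210392*1/196040 = 297151/245 - 2023/1885 = 22385360/18473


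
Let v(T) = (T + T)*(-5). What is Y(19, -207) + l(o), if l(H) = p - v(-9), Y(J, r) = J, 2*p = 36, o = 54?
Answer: -53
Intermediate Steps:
v(T) = -10*T (v(T) = (2*T)*(-5) = -10*T)
p = 18 (p = (½)*36 = 18)
l(H) = -72 (l(H) = 18 - (-10)*(-9) = 18 - 1*90 = 18 - 90 = -72)
Y(19, -207) + l(o) = 19 - 72 = -53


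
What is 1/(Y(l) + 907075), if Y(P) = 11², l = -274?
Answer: 1/907196 ≈ 1.1023e-6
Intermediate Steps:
Y(P) = 121
1/(Y(l) + 907075) = 1/(121 + 907075) = 1/907196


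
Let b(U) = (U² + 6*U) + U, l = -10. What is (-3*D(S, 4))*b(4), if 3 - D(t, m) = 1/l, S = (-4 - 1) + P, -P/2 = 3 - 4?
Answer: -2046/5 ≈ -409.20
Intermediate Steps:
P = 2 (P = -2*(3 - 4) = -2*(-1) = 2)
S = -3 (S = (-4 - 1) + 2 = -5 + 2 = -3)
b(U) = U² + 7*U
D(t, m) = 31/10 (D(t, m) = 3 - 1/(-10) = 3 - 1*(-⅒) = 3 + ⅒ = 31/10)
(-3*D(S, 4))*b(4) = (-3*31/10)*(4*(7 + 4)) = -186*11/5 = -93/10*44 = -2046/5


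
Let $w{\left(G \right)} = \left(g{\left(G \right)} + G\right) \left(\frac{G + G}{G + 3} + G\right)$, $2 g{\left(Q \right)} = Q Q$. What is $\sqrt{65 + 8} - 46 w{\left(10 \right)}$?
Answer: $- \frac{414000}{13} + \sqrt{73} \approx -31838.0$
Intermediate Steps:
$g{\left(Q \right)} = \frac{Q^{2}}{2}$ ($g{\left(Q \right)} = \frac{Q Q}{2} = \frac{Q^{2}}{2}$)
$w{\left(G \right)} = \left(G + \frac{G^{2}}{2}\right) \left(G + \frac{2 G}{3 + G}\right)$ ($w{\left(G \right)} = \left(\frac{G^{2}}{2} + G\right) \left(\frac{G + G}{G + 3} + G\right) = \left(G + \frac{G^{2}}{2}\right) \left(\frac{2 G}{3 + G} + G\right) = \left(G + \frac{G^{2}}{2}\right) \left(G + \frac{2 G}{3 + G}\right)$)
$\sqrt{65 + 8} - 46 w{\left(10 \right)} = \sqrt{65 + 8} - 46 \frac{10^{2} \left(10 + 10^{2} + 7 \cdot 10\right)}{2 \left(3 + 10\right)} = \sqrt{73} - 46 \cdot \frac{1}{2} \cdot 100 \cdot \frac{1}{13} \left(10 + 100 + 70\right) = \sqrt{73} - 46 \cdot \frac{1}{2} \cdot 100 \cdot \frac{1}{13} \cdot 180 = \sqrt{73} - \frac{414000}{13} = - \frac{414000}{13} + \sqrt{73}$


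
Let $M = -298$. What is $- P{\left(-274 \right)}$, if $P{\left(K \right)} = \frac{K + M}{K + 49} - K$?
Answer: $- \frac{62222}{225} \approx -276.54$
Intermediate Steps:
$P{\left(K \right)} = - K + \frac{-298 + K}{49 + K}$ ($P{\left(K \right)} = \frac{K - 298}{K + 49} - K = \frac{-298 + K}{49 + K} - K = - K + \frac{-298 + K}{49 + K}$)
$- P{\left(-274 \right)} = - \frac{-298 - \left(-274\right)^{2} - -13152}{49 - 274} = - \frac{-298 - 75076 + 13152}{-225} = - \frac{\left(-1\right) \left(-298 - 75076 + 13152\right)}{225} = - \frac{\left(-1\right) \left(-62222\right)}{225} = \left(-1\right) \frac{62222}{225} = - \frac{62222}{225}$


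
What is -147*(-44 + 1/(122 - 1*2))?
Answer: 258671/40 ≈ 6466.8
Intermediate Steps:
-147*(-44 + 1/(122 - 1*2)) = -147*(-44 + 1/(122 - 2)) = -147*(-44 + 1/120) = -147*(-5279/120) = 258671/40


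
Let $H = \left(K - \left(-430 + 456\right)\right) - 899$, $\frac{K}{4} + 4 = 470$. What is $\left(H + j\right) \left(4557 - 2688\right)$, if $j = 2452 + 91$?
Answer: $6507858$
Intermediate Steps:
$j = 2543$
$K = 1864$ ($K = -16 + 4 \cdot 470 = -16 + 1880 = 1864$)
$H = 939$ ($H = \left(1864 - \left(-430 + 456\right)\right) - 899 = \left(1864 - 26\right) - 899 = 1838 - 899 = 939$)
$\left(H + j\right) \left(4557 - 2688\right) = \left(939 + 2543\right) \left(4557 - 2688\right) = 3482 \cdot 1869 = 6507858$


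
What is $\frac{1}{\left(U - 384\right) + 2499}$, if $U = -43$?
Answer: $\frac{1}{2072} \approx 0.00048263$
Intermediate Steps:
$\frac{1}{\left(U - 384\right) + 2499} = \frac{1}{\left(-43 - 384\right) + 2499} = \frac{1}{-427 + 2499} = \frac{1}{2072}$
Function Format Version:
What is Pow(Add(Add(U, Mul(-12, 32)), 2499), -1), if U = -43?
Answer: Rational(1, 2072) ≈ 0.00048263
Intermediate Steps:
Pow(Add(Add(U, Mul(-12, 32)), 2499), -1) = Pow(Add(Add(-43, Mul(-12, 32)), 2499), -1) = Pow(Add(Add(-43, -384), 2499), -1) = Pow(Add(-427, 2499), -1) = Pow(2072, -1) = Rational(1, 2072)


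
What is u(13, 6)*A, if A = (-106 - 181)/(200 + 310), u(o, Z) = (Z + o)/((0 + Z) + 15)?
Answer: -779/1530 ≈ -0.50915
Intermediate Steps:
u(o, Z) = (Z + o)/(15 + Z) (u(o, Z) = (Z + o)/(Z + 15) = (Z + o)/(15 + Z))
A = -287/510 ≈ -0.56275
u(13, 6)*A = ((6 + 13)/(15 + 6))*(-287/510) = (19/21)*(-287/510) = -779/1530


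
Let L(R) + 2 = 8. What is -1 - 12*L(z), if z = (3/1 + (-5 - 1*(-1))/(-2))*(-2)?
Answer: -73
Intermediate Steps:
z = -10 (z = (3*1 + (-5 + 1)*(-½))*(-2) = (3 - 4*(-½))*(-2) = (3 + 2)*(-2) = 5*(-2) = -10)
L(R) = 6 (L(R) = -2 + 8 = 6)
-1 - 12*L(z) = -1 - 12*6 = -1 - 72 = -73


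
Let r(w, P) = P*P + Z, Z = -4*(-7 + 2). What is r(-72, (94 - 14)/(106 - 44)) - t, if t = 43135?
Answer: -41431915/961 ≈ -43113.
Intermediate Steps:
Z = 20 (Z = -4*(-5) = 20)
r(w, P) = 20 + P² (r(w, P) = P*P + 20 = P² + 20 = 20 + P²)
r(-72, (94 - 14)/(106 - 44)) - t = (20 + ((94 - 14)/(106 - 44))²) - 1*43135 = (20 + (80/62)²) - 43135 = (20 + (80*(1/62))²) - 43135 = (20 + (40/31)²) - 43135 = (20 + 1600/961) - 43135 = 20820/961 - 43135 = -41431915/961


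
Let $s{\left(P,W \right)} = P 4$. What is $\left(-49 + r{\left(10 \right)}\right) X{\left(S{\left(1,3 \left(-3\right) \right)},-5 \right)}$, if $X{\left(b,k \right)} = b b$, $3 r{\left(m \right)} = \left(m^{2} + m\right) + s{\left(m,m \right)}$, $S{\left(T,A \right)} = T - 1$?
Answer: $0$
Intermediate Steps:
$s{\left(P,W \right)} = 4 P$
$S{\left(T,A \right)} = -1 + T$
$r{\left(m \right)} = \frac{m^{2}}{3} + \frac{5 m}{3}$ ($r{\left(m \right)} = \frac{\left(m^{2} + m\right) + 4 m}{3} = \frac{\left(m + m^{2}\right) + 4 m}{3} = \frac{m^{2} + 5 m}{3} = \frac{m^{2}}{3} + \frac{5 m}{3}$)
$X{\left(b,k \right)} = b^{2}$
$\left(-49 + r{\left(10 \right)}\right) X{\left(S{\left(1,3 \left(-3\right) \right)},-5 \right)} = \left(-49 + \frac{1}{3} \cdot 10 \left(5 + 10\right)\right) \left(-1 + 1\right)^{2} = \left(-49 + \frac{1}{3} \cdot 10 \cdot 15\right) 0^{2} = \left(-49 + 50\right) 0 = 1 \cdot 0 = 0$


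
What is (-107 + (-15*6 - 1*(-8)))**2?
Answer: 35721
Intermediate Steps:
(-107 + (-15*6 - 1*(-8)))**2 = (-107 + (-90 + 8))**2 = (-107 - 82)**2 = (-189)**2 = 35721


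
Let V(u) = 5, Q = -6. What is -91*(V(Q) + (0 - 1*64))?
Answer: 5369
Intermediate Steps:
-91*(V(Q) + (0 - 1*64)) = -91*(5 + (0 - 1*64)) = -91*(5 + (0 - 64)) = -91*(5 - 64) = -91*(-59) = 5369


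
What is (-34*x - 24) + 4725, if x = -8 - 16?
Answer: 5517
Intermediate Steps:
x = -24
(-34*x - 24) + 4725 = (-34*(-24) - 24) + 4725 = (816 - 24) + 4725 = 792 + 4725 = 5517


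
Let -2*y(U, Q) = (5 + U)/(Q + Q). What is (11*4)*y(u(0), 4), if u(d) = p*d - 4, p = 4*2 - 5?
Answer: -11/4 ≈ -2.7500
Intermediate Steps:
p = 3 (p = 8 - 5 = 3)
u(d) = -4 + 3*d (u(d) = 3*d - 4 = -4 + 3*d)
y(U, Q) = -(5 + U)/(4*Q) (y(U, Q) = -(5 + U)/(2*(Q + Q)) = -(5 + U)/(2*(2*Q)) = -(5 + U)*1/(2*Q)/2 = -(5 + U)/(4*Q))
(11*4)*y(u(0), 4) = (11*4)*((¼)*(-5 - (-4 + 3*0))/4) = 44*((¼)*(¼)*(-5 - (-4 + 0))) = 44*((¼)*(¼)*(-5 - 1*(-4))) = 44*((¼)*(¼)*(-5 + 4)) = 44*((¼)*(¼)*(-1)) = 44*(-1/16) = -11/4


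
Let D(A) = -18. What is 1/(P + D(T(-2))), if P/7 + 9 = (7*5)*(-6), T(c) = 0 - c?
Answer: -1/1551 ≈ -0.00064475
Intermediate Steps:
T(c) = -c
P = -1533 (P = -63 + 7*((7*5)*(-6)) = -63 + 7*(35*(-6)) = -63 + 7*(-210) = -63 - 1470 = -1533)
1/(P + D(T(-2))) = 1/(-1533 - 18) = 1/(-1551) = -1/1551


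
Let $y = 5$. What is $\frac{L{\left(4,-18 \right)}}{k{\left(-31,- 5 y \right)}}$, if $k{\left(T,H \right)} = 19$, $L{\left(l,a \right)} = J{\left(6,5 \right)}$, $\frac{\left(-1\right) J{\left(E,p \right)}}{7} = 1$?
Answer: $- \frac{7}{19} \approx -0.36842$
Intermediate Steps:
$J{\left(E,p \right)} = -7$ ($J{\left(E,p \right)} = \left(-7\right) 1 = -7$)
$L{\left(l,a \right)} = -7$
$\frac{L{\left(4,-18 \right)}}{k{\left(-31,- 5 y \right)}} = - \frac{7}{19}$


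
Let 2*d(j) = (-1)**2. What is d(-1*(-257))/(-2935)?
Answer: -1/5870 ≈ -0.00017036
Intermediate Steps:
d(j) = 1/2 (d(j) = (1/2)*(-1)**2 = (1/2)*1 = 1/2)
d(-1*(-257))/(-2935) = (1/2)/(-2935) = (1/2)*(-1/2935) = -1/5870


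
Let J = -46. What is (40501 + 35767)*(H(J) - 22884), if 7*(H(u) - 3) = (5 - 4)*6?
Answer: -12215159148/7 ≈ -1.7450e+9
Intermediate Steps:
H(u) = 27/7 (H(u) = 3 + ((5 - 4)*6)/7 = 3 + (1*6)/7 = 3 + (⅐)*6 = 3 + 6/7 = 27/7)
(40501 + 35767)*(H(J) - 22884) = (40501 + 35767)*(27/7 - 22884) = 76268*(-160161/7) = -12215159148/7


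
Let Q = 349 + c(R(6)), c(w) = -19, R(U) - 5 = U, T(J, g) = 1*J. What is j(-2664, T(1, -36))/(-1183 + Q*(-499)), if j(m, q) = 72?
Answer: -72/165853 ≈ -0.00043412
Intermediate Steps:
T(J, g) = J
R(U) = 5 + U
Q = 330 (Q = 349 - 19 = 330)
j(-2664, T(1, -36))/(-1183 + Q*(-499)) = 72/(-1183 + 330*(-499)) = 72/(-1183 - 164670) = 72/(-165853) = 72*(-1/165853) = -72/165853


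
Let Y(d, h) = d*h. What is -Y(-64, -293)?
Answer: -18752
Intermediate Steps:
-Y(-64, -293) = -(-64)*(-293) = -1*18752 = -18752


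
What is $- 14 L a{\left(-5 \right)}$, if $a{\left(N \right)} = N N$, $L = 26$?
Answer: $-9100$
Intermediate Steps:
$a{\left(N \right)} = N^{2}$
$- 14 L a{\left(-5 \right)} = \left(-14\right) 26 \left(-5\right)^{2} = \left(-364\right) 25 = -9100$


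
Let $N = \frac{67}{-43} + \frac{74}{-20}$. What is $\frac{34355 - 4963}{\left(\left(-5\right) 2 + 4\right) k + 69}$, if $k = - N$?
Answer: $\frac{143620}{183} \approx 784.81$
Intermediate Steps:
$N = - \frac{2261}{430}$ ($N = 67 \left(- \frac{1}{43}\right) + 74 \left(- \frac{1}{20}\right) = - \frac{67}{43} - \frac{37}{10} = - \frac{2261}{430} \approx -5.2581$)
$k = \frac{2261}{430}$ ($k = \left(-1\right) \left(- \frac{2261}{430}\right) = \frac{2261}{430} \approx 5.2581$)
$\frac{34355 - 4963}{\left(\left(-5\right) 2 + 4\right) k + 69} = \frac{34355 - 4963}{\left(\left(-5\right) 2 + 4\right) \frac{2261}{430} + 69} = \frac{29392}{\left(-10 + 4\right) \frac{2261}{430} + 69} = \frac{29392}{\left(-6\right) \frac{2261}{430} + 69} = \frac{29392}{- \frac{6783}{215} + 69} = \frac{29392}{\frac{8052}{215}} = 29392 \cdot \frac{215}{8052} = \frac{143620}{183}$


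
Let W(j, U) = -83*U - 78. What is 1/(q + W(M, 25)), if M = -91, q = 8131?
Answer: 1/5978 ≈ 0.00016728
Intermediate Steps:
W(j, U) = -78 - 83*U
1/(q + W(M, 25)) = 1/(8131 + (-78 - 83*25)) = 1/(8131 + (-78 - 2075)) = 1/(8131 - 2153) = 1/5978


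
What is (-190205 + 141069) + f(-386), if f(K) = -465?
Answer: -49601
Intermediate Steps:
(-190205 + 141069) + f(-386) = (-190205 + 141069) - 465 = -49136 - 465 = -49601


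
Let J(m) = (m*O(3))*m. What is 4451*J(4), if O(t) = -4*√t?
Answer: -284864*√3 ≈ -4.9340e+5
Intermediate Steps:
J(m) = -4*√3*m² (J(m) = (m*(-4*√3))*m = (-4*m*√3)*m = -4*√3*m²)
4451*J(4) = 4451*(-4*√3*4²) = 4451*(-4*√3*16) = 4451*(-64*√3) = -284864*√3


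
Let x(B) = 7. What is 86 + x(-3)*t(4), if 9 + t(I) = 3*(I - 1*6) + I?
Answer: 9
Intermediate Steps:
t(I) = -27 + 4*I (t(I) = -9 + (3*(I - 1*6) + I) = -9 + (3*(I - 6) + I) = -9 + (3*(-6 + I) + I) = -9 + ((-18 + 3*I) + I) = -9 + (-18 + 4*I) = -27 + 4*I)
86 + x(-3)*t(4) = 86 + 7*(-27 + 4*4) = 86 + 7*(-27 + 16) = 86 + 7*(-11) = 86 - 77 = 9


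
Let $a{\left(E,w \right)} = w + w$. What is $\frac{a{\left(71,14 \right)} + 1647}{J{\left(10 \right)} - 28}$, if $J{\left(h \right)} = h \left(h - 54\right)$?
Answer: $- \frac{1675}{468} \approx -3.5791$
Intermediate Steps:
$J{\left(h \right)} = h \left(-54 + h\right)$
$a{\left(E,w \right)} = 2 w$
$\frac{a{\left(71,14 \right)} + 1647}{J{\left(10 \right)} - 28} = \frac{2 \cdot 14 + 1647}{10 \left(-54 + 10\right) - 28} = \frac{28 + 1647}{10 \left(-44\right) - 28} = \frac{1675}{-440 - 28} = \frac{1675}{-468} = 1675 \left(- \frac{1}{468}\right) = - \frac{1675}{468}$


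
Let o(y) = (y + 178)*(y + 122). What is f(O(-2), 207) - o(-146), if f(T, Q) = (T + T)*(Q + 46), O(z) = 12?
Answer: 6840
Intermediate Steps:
o(y) = (122 + y)*(178 + y) (o(y) = (178 + y)*(122 + y) = (122 + y)*(178 + y))
f(T, Q) = 2*T*(46 + Q) (f(T, Q) = (2*T)*(46 + Q) = 2*T*(46 + Q))
f(O(-2), 207) - o(-146) = 2*12*(46 + 207) - (21716 + (-146)² + 300*(-146)) = 2*12*253 - (21716 + 21316 - 43800) = 6072 - 1*(-768) = 6072 + 768 = 6840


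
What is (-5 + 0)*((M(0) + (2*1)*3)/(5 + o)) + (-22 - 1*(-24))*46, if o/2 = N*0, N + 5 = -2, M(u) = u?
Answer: 86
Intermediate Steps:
N = -7 (N = -5 - 2 = -7)
o = 0 (o = 2*(-7*0) = 2*0 = 0)
(-5 + 0)*((M(0) + (2*1)*3)/(5 + o)) + (-22 - 1*(-24))*46 = (-5 + 0)*((0 + (2*1)*3)/(5 + 0)) + (-22 - 1*(-24))*46 = -5*(0 + 2*3)/5 + (-22 + 24)*46 = -5*(0 + 6)/5 + 2*46 = -30/5 + 92 = -5*6/5 + 92 = -6 + 92 = 86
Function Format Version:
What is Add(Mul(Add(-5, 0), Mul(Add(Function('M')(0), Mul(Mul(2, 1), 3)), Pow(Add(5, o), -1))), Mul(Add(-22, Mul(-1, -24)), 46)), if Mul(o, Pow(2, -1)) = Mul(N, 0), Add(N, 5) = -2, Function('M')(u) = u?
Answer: 86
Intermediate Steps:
N = -7 (N = Add(-5, -2) = -7)
o = 0 (o = Mul(2, Mul(-7, 0)) = Mul(2, 0) = 0)
Add(Mul(Add(-5, 0), Mul(Add(Function('M')(0), Mul(Mul(2, 1), 3)), Pow(Add(5, o), -1))), Mul(Add(-22, Mul(-1, -24)), 46)) = Add(Mul(Add(-5, 0), Mul(Add(0, Mul(Mul(2, 1), 3)), Pow(Add(5, 0), -1))), Mul(Add(-22, Mul(-1, -24)), 46)) = Add(Mul(-5, Mul(Add(0, Mul(2, 3)), Pow(5, -1))), Mul(Add(-22, 24), 46)) = Add(Mul(-5, Mul(Add(0, 6), Rational(1, 5))), Mul(2, 46)) = Add(Mul(-5, Mul(6, Rational(1, 5))), 92) = Add(Mul(-5, Rational(6, 5)), 92) = Add(-6, 92) = 86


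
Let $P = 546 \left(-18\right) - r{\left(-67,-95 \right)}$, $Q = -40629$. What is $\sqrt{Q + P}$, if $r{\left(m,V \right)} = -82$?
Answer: $5 i \sqrt{2015} \approx 224.44 i$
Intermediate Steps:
$P = -9746$ ($P = 546 \left(-18\right) - -82 = -9828 + 82 = -9746$)
$\sqrt{Q + P} = \sqrt{-40629 - 9746} = \sqrt{-50375} = 5 i \sqrt{2015}$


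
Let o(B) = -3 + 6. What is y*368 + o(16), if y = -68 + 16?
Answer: -19133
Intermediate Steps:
o(B) = 3
y = -52
y*368 + o(16) = -52*368 + 3 = -19136 + 3 = -19133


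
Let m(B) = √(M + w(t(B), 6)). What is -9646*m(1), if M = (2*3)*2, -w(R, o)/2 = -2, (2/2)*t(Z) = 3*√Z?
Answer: -38584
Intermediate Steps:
t(Z) = 3*√Z
w(R, o) = 4 (w(R, o) = -2*(-2) = 4)
M = 12 (M = 6*2 = 12)
m(B) = 4 (m(B) = √(12 + 4) = √16 = 4)
-9646*m(1) = -9646*4 = -38584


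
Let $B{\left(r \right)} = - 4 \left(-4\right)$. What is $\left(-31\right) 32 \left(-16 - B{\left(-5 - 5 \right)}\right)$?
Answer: $31744$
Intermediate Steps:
$B{\left(r \right)} = 16$ ($B{\left(r \right)} = \left(-1\right) \left(-16\right) = 16$)
$\left(-31\right) 32 \left(-16 - B{\left(-5 - 5 \right)}\right) = \left(-31\right) 32 \left(-16 - 16\right) = - 992 \left(-16 - 16\right) = \left(-992\right) \left(-32\right) = 31744$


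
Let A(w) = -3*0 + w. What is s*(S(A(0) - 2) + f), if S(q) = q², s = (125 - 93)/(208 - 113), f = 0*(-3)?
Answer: 128/95 ≈ 1.3474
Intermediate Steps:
A(w) = w (A(w) = 0 + w = w)
f = 0
s = 32/95 ≈ 0.33684
s*(S(A(0) - 2) + f) = 32*((0 - 2)² + 0)/95 = 32*((-2)² + 0)/95 = 32*(4 + 0)/95 = (32/95)*4 = 128/95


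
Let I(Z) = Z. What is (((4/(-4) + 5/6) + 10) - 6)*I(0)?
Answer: 0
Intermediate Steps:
(((4/(-4) + 5/6) + 10) - 6)*I(0) = (((4/(-4) + 5/6) + 10) - 6)*0 = (((4*(-¼) + 5*(⅙)) + 10) - 6)*0 = (((-1 + ⅚) + 10) - 6)*0 = ((-⅙ + 10) - 6)*0 = (59/6 - 6)*0 = (23/6)*0 = 0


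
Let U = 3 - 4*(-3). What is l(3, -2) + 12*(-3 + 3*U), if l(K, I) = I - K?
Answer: 499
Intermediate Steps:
U = 15 (U = 3 + 12 = 15)
l(3, -2) + 12*(-3 + 3*U) = (-2 - 1*3) + 12*(-3 + 3*15) = (-2 - 3) + 12*(-3 + 45) = -5 + 12*42 = -5 + 504 = 499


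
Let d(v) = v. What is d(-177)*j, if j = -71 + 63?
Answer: 1416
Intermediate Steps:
j = -8
d(-177)*j = -177*(-8) = 1416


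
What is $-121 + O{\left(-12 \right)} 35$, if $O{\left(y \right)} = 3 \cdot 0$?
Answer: $-121$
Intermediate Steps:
$O{\left(y \right)} = 0$
$-121 + O{\left(-12 \right)} 35 = -121 + 0 \cdot 35 = -121 + 0 = -121$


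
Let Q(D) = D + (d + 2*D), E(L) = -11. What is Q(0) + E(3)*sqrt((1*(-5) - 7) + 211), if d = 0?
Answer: -11*sqrt(199) ≈ -155.17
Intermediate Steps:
Q(D) = 3*D (Q(D) = D + (0 + 2*D) = D + 2*D = 3*D)
Q(0) + E(3)*sqrt((1*(-5) - 7) + 211) = 3*0 - 11*sqrt((1*(-5) - 7) + 211) = 0 - 11*sqrt((-5 - 7) + 211) = 0 - 11*sqrt(-12 + 211) = 0 - 11*sqrt(199) = -11*sqrt(199)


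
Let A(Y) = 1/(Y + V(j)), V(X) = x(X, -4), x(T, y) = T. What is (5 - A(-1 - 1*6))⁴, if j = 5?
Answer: 14641/16 ≈ 915.06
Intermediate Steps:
V(X) = X
A(Y) = 1/(5 + Y) (A(Y) = 1/(Y + 5) = 1/(5 + Y))
(5 - A(-1 - 1*6))⁴ = (5 - 1/(5 + (-1 - 1*6)))⁴ = (5 - 1/(5 + (-1 - 6)))⁴ = (5 - 1/(5 - 7))⁴ = (5 - 1/(-2))⁴ = (5 - 1*(-½))⁴ = (5 + ½)⁴ = (11/2)⁴ = 14641/16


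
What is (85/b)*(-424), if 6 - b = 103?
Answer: 36040/97 ≈ 371.55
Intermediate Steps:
b = -97 (b = 6 - 1*103 = 6 - 103 = -97)
(85/b)*(-424) = (85/(-97))*(-424) = (85*(-1/97))*(-424) = -85/97*(-424) = 36040/97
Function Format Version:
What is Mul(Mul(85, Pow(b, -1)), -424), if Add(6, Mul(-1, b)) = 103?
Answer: Rational(36040, 97) ≈ 371.55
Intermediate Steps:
b = -97 (b = Add(6, Mul(-1, 103)) = Add(6, -103) = -97)
Mul(Mul(85, Pow(b, -1)), -424) = Mul(Mul(85, Pow(-97, -1)), -424) = Mul(Mul(85, Rational(-1, 97)), -424) = Mul(Rational(-85, 97), -424) = Rational(36040, 97)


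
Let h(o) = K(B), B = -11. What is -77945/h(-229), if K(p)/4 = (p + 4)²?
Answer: -11135/28 ≈ -397.68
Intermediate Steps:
K(p) = 4*(4 + p)² (K(p) = 4*(p + 4)² = 4*(4 + p)²)
h(o) = 196 (h(o) = 4*(4 - 11)² = 4*(-7)² = 4*49 = 196)
-77945/h(-229) = -77945/196 = -77945*1/196 = -11135/28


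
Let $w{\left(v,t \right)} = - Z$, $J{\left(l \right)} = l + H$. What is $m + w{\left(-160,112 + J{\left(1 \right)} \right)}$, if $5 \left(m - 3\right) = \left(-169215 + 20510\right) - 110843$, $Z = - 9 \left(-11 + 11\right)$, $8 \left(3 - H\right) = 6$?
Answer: $- \frac{259533}{5} \approx -51907.0$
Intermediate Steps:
$H = \frac{9}{4}$ ($H = 3 - \frac{3}{4} = \frac{9}{4} \approx 2.25$)
$Z = 0$ ($Z = \left(-9\right) 0 = 0$)
$J{\left(l \right)} = \frac{9}{4} + l$ ($J{\left(l \right)} = l + \frac{9}{4} = \frac{9}{4} + l$)
$w{\left(v,t \right)} = 0$ ($w{\left(v,t \right)} = \left(-1\right) 0 = 0$)
$m = - \frac{259533}{5}$ ($m = 3 + \frac{\left(-169215 + 20510\right) - 110843}{5} = 3 + \frac{-148705 - 110843}{5} = 3 + \frac{1}{5} \left(-259548\right) = 3 - \frac{259548}{5} = - \frac{259533}{5} \approx -51907.0$)
$m + w{\left(-160,112 + J{\left(1 \right)} \right)} = - \frac{259533}{5} + 0 = - \frac{259533}{5}$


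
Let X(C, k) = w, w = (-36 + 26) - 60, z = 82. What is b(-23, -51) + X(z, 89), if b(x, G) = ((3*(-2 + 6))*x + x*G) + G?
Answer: 776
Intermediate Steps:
w = -70 (w = -10 - 60 = -70)
X(C, k) = -70
b(x, G) = G + 12*x + G*x (b(x, G) = ((3*4)*x + G*x) + G = (12*x + G*x) + G = G + 12*x + G*x)
b(-23, -51) + X(z, 89) = (-51 + 12*(-23) - 51*(-23)) - 70 = (-51 - 276 + 1173) - 70 = 846 - 70 = 776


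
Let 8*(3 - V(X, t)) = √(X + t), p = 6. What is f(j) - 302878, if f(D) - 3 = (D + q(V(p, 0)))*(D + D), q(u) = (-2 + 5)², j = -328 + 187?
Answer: -265651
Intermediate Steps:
V(X, t) = 3 - √(X + t)/8
j = -141
q(u) = 9 (q(u) = 3² = 9)
f(D) = 3 + 2*D*(9 + D) (f(D) = 3 + (D + 9)*(D + D) = 3 + (9 + D)*(2*D) = 3 + 2*D*(9 + D))
f(j) - 302878 = (3 + 2*(-141)² + 18*(-141)) - 302878 = (3 + 2*19881 - 2538) - 302878 = (3 + 39762 - 2538) - 302878 = 37227 - 302878 = -265651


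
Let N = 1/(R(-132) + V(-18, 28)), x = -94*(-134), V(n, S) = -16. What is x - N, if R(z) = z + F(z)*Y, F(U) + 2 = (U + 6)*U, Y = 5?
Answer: 1045493191/83002 ≈ 12596.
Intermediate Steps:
F(U) = -2 + U*(6 + U) (F(U) = -2 + (U + 6)*U = -2 + (6 + U)*U = -2 + U*(6 + U))
R(z) = -10 + 5*z² + 31*z (R(z) = z + (-2 + z² + 6*z)*5 = z + (-10 + 5*z² + 30*z) = -10 + 5*z² + 31*z)
x = 12596
N = 1/83002 (N = 1/((-10 + 5*(-132)² + 31*(-132)) - 16) = 1/((-10 + 5*17424 - 4092) - 16) = 1/((-10 + 87120 - 4092) - 16) = 1/(83018 - 16) = 1/83002 ≈ 1.2048e-5)
x - N = 12596 - 1*1/83002 = 12596 - 1/83002 = 1045493191/83002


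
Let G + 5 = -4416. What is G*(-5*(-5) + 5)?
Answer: -132630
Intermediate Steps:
G = -4421 (G = -5 - 4416 = -4421)
G*(-5*(-5) + 5) = -4421*(-5*(-5) + 5) = -4421*(25 + 5) = -4421*30 = -132630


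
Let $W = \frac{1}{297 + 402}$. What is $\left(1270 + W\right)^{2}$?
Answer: $\frac{788066328361}{488601} \approx 1.6129 \cdot 10^{6}$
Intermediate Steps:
$W = \frac{1}{699} \approx 0.0014306$
$\left(1270 + W\right)^{2} = \left(1270 + \frac{1}{699}\right)^{2} = \left(\frac{887731}{699}\right)^{2} = \frac{788066328361}{488601}$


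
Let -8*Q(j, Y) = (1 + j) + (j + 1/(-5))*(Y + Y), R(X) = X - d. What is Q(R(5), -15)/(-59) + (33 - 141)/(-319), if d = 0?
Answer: 3477/75284 ≈ 0.046185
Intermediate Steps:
R(X) = X (R(X) = X - 1*0 = X + 0 = X)
Q(j, Y) = -⅛ - j/8 - Y*(-⅕ + j)/4 (Q(j, Y) = -((1 + j) + (j + 1/(-5))*(Y + Y))/8 = -((1 + j) + (j - ⅕)*(2*Y))/8 = -((1 + j) + (-⅕ + j)*(2*Y))/8 = -((1 + j) + 2*Y*(-⅕ + j))/8 = -(1 + j + 2*Y*(-⅕ + j))/8 = -⅛ - j/8 - Y*(-⅕ + j)/4)
Q(R(5), -15)/(-59) + (33 - 141)/(-319) = (-⅛ - ⅛*5 + (1/20)*(-15) - ¼*(-15)*5)/(-59) + (33 - 141)/(-319) = (-⅛ - 5/8 - ¾ + 75/4)*(-1/59) - 108*(-1/319) = (69/4)*(-1/59) + 108/319 = -69/236 + 108/319 = 3477/75284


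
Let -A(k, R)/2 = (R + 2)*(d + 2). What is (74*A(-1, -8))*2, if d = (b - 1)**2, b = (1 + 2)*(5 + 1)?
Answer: 516816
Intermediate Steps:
b = 18 (b = 3*6 = 18)
d = 289 (d = (18 - 1)**2 = 17**2 = 289)
A(k, R) = -1164 - 582*R (A(k, R) = -2*(R + 2)*(289 + 2) = -2*(2 + R)*291 = -2*(582 + 291*R) = -1164 - 582*R)
(74*A(-1, -8))*2 = (74*(-1164 - 582*(-8)))*2 = (74*(-1164 + 4656))*2 = (74*3492)*2 = 258408*2 = 516816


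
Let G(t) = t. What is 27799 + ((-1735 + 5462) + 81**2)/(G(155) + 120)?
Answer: 7655013/275 ≈ 27836.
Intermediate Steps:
27799 + ((-1735 + 5462) + 81**2)/(G(155) + 120) = 27799 + ((-1735 + 5462) + 81**2)/(155 + 120) = 27799 + (3727 + 6561)/275 = 27799 + 10288*(1/275) = 27799 + 10288/275 = 7655013/275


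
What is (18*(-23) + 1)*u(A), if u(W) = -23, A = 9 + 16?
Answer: 9499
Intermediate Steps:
A = 25
(18*(-23) + 1)*u(A) = (18*(-23) + 1)*(-23) = (-414 + 1)*(-23) = -413*(-23) = 9499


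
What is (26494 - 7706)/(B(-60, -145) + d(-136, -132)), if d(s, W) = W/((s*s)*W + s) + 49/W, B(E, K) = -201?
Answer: -756903363216/8112545603 ≈ -93.300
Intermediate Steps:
d(s, W) = 49/W + W/(s + W*s²) (d(s, W) = W/(s²*W + s) + 49/W = W/(W*s² + s) + 49/W = W/(s + W*s²) + 49/W = 49/W + W/(s + W*s²))
(26494 - 7706)/(B(-60, -145) + d(-136, -132)) = (26494 - 7706)/(-201 + ((-132)² + 49*(-136) + 49*(-132)*(-136)²)/(-132*(-136)*(1 - 132*(-136)))) = 18788/(-201 - 1/132*(-1/136)*(17424 - 6664 + 49*(-132)*18496)/(1 + 17952)) = 18788/(-201 - 1/132*(-1/136)*(17424 - 6664 - 119632128)/17953) = 18788/(-201 - 1/132*(-1/136)*1/17953*(-119621368)) = 18788/(-201 - 14952671/40286532) = 18788/(-8112545603/40286532) = 18788*(-40286532/8112545603) = -756903363216/8112545603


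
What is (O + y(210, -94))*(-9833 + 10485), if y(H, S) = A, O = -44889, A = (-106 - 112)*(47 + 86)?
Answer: -48171716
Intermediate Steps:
A = -28994 (A = -218*133 = -28994)
y(H, S) = -28994
(O + y(210, -94))*(-9833 + 10485) = (-44889 - 28994)*(-9833 + 10485) = -73883*652 = -48171716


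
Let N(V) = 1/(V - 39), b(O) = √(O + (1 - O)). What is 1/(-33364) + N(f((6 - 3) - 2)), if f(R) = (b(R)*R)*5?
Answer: -16699/567188 ≈ -0.029442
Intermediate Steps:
b(O) = 1 (b(O) = √1 = 1)
f(R) = 5*R (f(R) = (1*R)*5 = R*5 = 5*R)
N(V) = 1/(-39 + V)
1/(-33364) + N(f((6 - 3) - 2)) = 1/(-33364) + 1/(-39 + 5*((6 - 3) - 2)) = -1/33364 + 1/(-39 + 5*(3 - 2)) = -1/33364 + 1/(-39 + 5*1) = -1/33364 + 1/(-39 + 5) = -1/33364 + 1/(-34) = -1/33364 - 1/34 = -16699/567188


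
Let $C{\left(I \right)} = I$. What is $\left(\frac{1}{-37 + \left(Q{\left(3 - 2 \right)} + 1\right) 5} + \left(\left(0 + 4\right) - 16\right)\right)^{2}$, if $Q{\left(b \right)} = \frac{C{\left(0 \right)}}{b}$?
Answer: $\frac{148225}{1024} \approx 144.75$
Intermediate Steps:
$Q{\left(b \right)} = 0$ ($Q{\left(b \right)} = \frac{0}{b} = 0$)
$\left(\frac{1}{-37 + \left(Q{\left(3 - 2 \right)} + 1\right) 5} + \left(\left(0 + 4\right) - 16\right)\right)^{2} = \left(\frac{1}{-37 + \left(0 + 1\right) 5} + \left(\left(0 + 4\right) - 16\right)\right)^{2} = \left(\frac{1}{-37 + 1 \cdot 5} + \left(4 - 16\right)\right)^{2} = \left(\frac{1}{-37 + 5} - 12\right)^{2} = \left(\frac{1}{-32} - 12\right)^{2} = \left(- \frac{1}{32} - 12\right)^{2} = \left(- \frac{385}{32}\right)^{2} = \frac{148225}{1024}$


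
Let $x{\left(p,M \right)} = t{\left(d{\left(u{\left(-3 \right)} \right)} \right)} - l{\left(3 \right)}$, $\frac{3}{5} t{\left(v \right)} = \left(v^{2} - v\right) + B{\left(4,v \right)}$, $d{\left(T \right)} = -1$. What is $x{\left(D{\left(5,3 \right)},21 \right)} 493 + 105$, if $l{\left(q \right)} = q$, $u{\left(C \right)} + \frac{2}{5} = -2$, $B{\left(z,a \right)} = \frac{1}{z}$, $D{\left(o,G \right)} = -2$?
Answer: $\frac{1899}{4} \approx 474.75$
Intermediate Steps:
$u{\left(C \right)} = - \frac{12}{5}$ ($u{\left(C \right)} = - \frac{2}{5} - 2 = - \frac{12}{5}$)
$t{\left(v \right)} = \frac{5}{12} - \frac{5 v}{3} + \frac{5 v^{2}}{3}$ ($t{\left(v \right)} = \frac{5 \left(\left(v^{2} - v\right) + \frac{1}{4}\right)}{3} = \frac{5 \left(\frac{1}{4} + v^{2} - v\right)}{3} = \frac{5}{12} - \frac{5 v}{3} + \frac{5 v^{2}}{3}$)
$x{\left(p,M \right)} = \frac{3}{4}$ ($x{\left(p,M \right)} = \left(\frac{5}{12} - - \frac{5}{3} + \frac{5 \left(-1\right)^{2}}{3}\right) - 3 = \left(\frac{5}{12} + \frac{5}{3} + \frac{5}{3} \cdot 1\right) - 3 = \left(\frac{5}{12} + \frac{5}{3} + \frac{5}{3}\right) - 3 = \frac{15}{4} - 3 = \frac{3}{4}$)
$x{\left(D{\left(5,3 \right)},21 \right)} 493 + 105 = \frac{3}{4} \cdot 493 + 105 = \frac{1479}{4} + 105 = \frac{1899}{4}$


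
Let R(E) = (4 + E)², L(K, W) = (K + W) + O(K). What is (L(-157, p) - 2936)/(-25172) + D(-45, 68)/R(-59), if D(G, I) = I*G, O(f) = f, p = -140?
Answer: -6677157/7614530 ≈ -0.87690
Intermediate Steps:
D(G, I) = G*I
L(K, W) = W + 2*K (L(K, W) = (K + W) + K = W + 2*K)
(L(-157, p) - 2936)/(-25172) + D(-45, 68)/R(-59) = ((-140 + 2*(-157)) - 2936)/(-25172) + (-45*68)/((4 - 59)²) = ((-140 - 314) - 2936)*(-1/25172) - 3060/((-55)²) = (-454 - 2936)*(-1/25172) - 3060/3025 = -3390*(-1/25172) - 3060*1/3025 = 1695/12586 - 612/605 = -6677157/7614530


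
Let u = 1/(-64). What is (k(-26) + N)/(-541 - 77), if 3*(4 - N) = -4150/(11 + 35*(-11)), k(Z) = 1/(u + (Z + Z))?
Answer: -526697/1154157642 ≈ -0.00045635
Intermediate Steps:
u = -1/64 ≈ -0.015625
k(Z) = 1/(-1/64 + 2*Z) (k(Z) = 1/(-1/64 + (Z + Z)) = 1/(-1/64 + 2*Z))
N = 169/561 (N = 4 - (-4150)/(3*(11 + 35*(-11))) = 4 - (-4150)/(3*(11 - 385)) = 4 - (-4150)/(3*(-374)) = 4 - (-4150)*(-1)/(3*374) = 4 - ⅓*2075/187 = 4 - 2075/561 = 169/561 ≈ 0.30125)
(k(-26) + N)/(-541 - 77) = (64/(-1 + 128*(-26)) + 169/561)/(-541 - 77) = (64/(-1 - 3328) + 169/561)/(-618) = (64/(-3329) + 169/561)*(-1/618) = (64*(-1/3329) + 169/561)*(-1/618) = (-64/3329 + 169/561)*(-1/618) = (526697/1867569)*(-1/618) = -526697/1154157642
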